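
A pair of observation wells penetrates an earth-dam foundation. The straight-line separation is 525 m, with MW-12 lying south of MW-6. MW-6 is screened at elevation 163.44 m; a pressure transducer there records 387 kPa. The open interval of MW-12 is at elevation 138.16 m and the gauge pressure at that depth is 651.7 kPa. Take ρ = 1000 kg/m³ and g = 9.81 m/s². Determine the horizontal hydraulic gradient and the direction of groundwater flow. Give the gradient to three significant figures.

Pressure head at MW-6: ψ = P/(ρg) = 387×1000 / (1000 × 9.81) = 39.45 m.
Total head at MW-6: h = z + ψ = 163.44 + 39.45 = 202.89 m.
Pressure head at MW-12: ψ = P/(ρg) = 651.7×1000 / (1000 × 9.81) = 66.43 m.
Total head at MW-12: h = z + ψ = 138.16 + 66.43 = 204.59 m.
Head difference: h(MW-6) − h(MW-12) = 202.89 − 204.59 = -1.70 m.
Hydraulic gradient: i = |Δh| / L = 1.70 / 525 = 0.00324.
Flow is from higher to lower head: from MW-12 toward MW-6, i.e. toward the north.

i ≈ 0.00324; groundwater flows toward the north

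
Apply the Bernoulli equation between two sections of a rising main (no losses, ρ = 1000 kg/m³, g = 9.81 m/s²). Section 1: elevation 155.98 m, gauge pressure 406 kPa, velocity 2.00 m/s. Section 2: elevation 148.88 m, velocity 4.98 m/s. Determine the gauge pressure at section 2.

P₂ ≈ 465 kPa

Pressure head at 1: ψ₁ = P₁/(ρg) = 406×1000 / (1000 × 9.81) = 41.39 m.
Velocity heads: v₁²/2g = 2.00²/19.62 = 0.204 m; v₂²/2g = 4.98²/19.62 = 1.264 m.
Total head H = z₁ + ψ₁ + v₁²/2g = 155.98 + 41.39 + 0.204 = 197.57 m.
ψ₂ = H − z₂ − v₂²/2g = 197.57 − 148.88 − 1.264 = 47.43 m.
P₂ = ρgψ₂ = 1000 × 9.81 × 47.43 ≈ 465 kPa.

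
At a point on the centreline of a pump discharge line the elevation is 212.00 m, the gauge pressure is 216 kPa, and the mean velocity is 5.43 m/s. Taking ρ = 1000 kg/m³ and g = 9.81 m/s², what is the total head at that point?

h ≈ 235.52 m

Pressure head ψ = P/(ρg) = 216×1000 / (1000 × 9.81) = 22.02 m.
Velocity head = v²/(2g) = 5.43² / (2 × 9.81) = 1.503 m.
h = z + ψ + v²/(2g) = 212.00 + 22.02 + 1.503 = 235.52 m.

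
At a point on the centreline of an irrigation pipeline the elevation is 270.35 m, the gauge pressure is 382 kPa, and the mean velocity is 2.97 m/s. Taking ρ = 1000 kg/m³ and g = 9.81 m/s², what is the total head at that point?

h ≈ 309.74 m

Pressure head ψ = P/(ρg) = 382×1000 / (1000 × 9.81) = 38.94 m.
Velocity head = v²/(2g) = 2.97² / (2 × 9.81) = 0.450 m.
h = z + ψ + v²/(2g) = 270.35 + 38.94 + 0.450 = 309.74 m.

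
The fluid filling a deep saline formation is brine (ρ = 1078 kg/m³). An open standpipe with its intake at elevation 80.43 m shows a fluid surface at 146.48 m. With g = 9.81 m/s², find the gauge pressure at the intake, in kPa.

P ≈ 698 kPa

Pressure head ψ = h − z = 146.48 − 80.43 = 66.05 m.
P = ρgψ = 1078 × 9.81 × 66.05 = 698491 Pa ≈ 698 kPa.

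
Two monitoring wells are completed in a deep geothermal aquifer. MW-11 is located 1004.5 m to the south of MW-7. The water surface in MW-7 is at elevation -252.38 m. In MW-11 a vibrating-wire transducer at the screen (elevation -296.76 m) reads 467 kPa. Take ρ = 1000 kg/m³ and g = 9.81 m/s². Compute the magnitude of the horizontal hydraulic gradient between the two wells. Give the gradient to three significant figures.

i ≈ 0.00321

Total head at MW-7: h = -252.38 m (water level in the piezometer is the total head).
Pressure head at MW-11: ψ = P/(ρg) = 467×1000 / (1000 × 9.81) = 47.60 m.
Total head at MW-11: h = z + ψ = -296.76 + 47.60 = -249.16 m.
Head difference: h(MW-7) − h(MW-11) = -252.38 − (-249.16) = -3.22 m.
Hydraulic gradient: i = |Δh| / L = 3.22 / 1004.5 = 0.00321.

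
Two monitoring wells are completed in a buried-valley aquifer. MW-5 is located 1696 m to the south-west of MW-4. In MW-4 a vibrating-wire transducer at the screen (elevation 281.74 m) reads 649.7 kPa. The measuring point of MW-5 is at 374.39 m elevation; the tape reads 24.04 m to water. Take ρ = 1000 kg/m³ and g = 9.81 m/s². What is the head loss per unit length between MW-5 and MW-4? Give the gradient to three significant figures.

i ≈ 0.00140 m/m

Pressure head at MW-4: ψ = P/(ρg) = 649.7×1000 / (1000 × 9.81) = 66.23 m.
Total head at MW-4: h = z + ψ = 281.74 + 66.23 = 347.97 m.
Total head at MW-5: h = 374.39 − 24.04 = 350.35 m.
Head difference: h(MW-4) − h(MW-5) = 347.97 − 350.35 = -2.38 m.
Hydraulic gradient: i = |Δh| / L = 2.38 / 1696 = 0.00140.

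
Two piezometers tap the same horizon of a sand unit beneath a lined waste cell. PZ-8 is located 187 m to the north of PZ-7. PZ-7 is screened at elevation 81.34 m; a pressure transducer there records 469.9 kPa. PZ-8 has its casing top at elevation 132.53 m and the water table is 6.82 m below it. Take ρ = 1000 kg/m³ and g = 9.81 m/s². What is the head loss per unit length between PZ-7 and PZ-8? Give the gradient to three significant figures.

Pressure head at PZ-7: ψ = P/(ρg) = 469.9×1000 / (1000 × 9.81) = 47.90 m.
Total head at PZ-7: h = z + ψ = 81.34 + 47.90 = 129.24 m.
Total head at PZ-8: h = 132.53 − 6.82 = 125.71 m.
Head difference: h(PZ-7) − h(PZ-8) = 129.24 − 125.71 = 3.53 m.
Hydraulic gradient: i = |Δh| / L = 3.53 / 187 = 0.0189.

i ≈ 0.0189 m/m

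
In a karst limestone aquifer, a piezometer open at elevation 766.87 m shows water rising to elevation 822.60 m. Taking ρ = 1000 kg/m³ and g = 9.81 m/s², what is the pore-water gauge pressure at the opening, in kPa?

P ≈ 547 kPa

Pressure head ψ = h − z = 822.60 − 766.87 = 55.73 m.
P = ρgψ = 1000 × 9.81 × 55.73 = 546711 Pa ≈ 547 kPa.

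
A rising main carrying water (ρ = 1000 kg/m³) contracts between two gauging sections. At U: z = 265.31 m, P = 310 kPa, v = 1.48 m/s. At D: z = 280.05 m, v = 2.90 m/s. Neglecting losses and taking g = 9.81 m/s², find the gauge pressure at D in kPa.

P₂ ≈ 162 kPa

Pressure head at U: ψ₁ = P₁/(ρg) = 310×1000 / (1000 × 9.81) = 31.60 m.
Velocity heads: v₁²/2g = 1.48²/19.62 = 0.112 m; v₂²/2g = 2.90²/19.62 = 0.429 m.
Total head H = z₁ + ψ₁ + v₁²/2g = 265.31 + 31.60 + 0.112 = 297.02 m.
ψ₂ = H − z₂ − v₂²/2g = 297.02 − 280.05 − 0.429 = 16.54 m.
P₂ = ρgψ₂ = 1000 × 9.81 × 16.54 ≈ 162 kPa.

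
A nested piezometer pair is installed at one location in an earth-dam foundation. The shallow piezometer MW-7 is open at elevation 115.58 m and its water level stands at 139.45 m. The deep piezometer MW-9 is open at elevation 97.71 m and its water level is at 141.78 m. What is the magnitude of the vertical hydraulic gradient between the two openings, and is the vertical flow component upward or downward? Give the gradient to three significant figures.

Total head at MW-7: h = 139.45 m (water level in the standpipe).
Total head at MW-9: h = 141.78 m.
Δh = h(MW-7) − h(MW-9) = 139.45 − 141.78 = -2.33 m.
Vertical separation Δz = 115.58 − 97.71 = 17.87 m.
|i_v| = |Δh| / Δz = 2.33 / 17.87 = 0.130.
Head is higher in the deep piezometer, so vertical flow is upward (discharge condition).

|i_v| ≈ 0.130; vertical flow is upward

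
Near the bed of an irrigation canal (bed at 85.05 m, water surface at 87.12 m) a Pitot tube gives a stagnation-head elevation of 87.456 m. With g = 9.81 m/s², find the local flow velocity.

Near the bed, under hydrostatic conditions, the piezometric head (z + ψ) equals the free-surface elevation, 87.12 m.
Velocity head = total − piezometric = 87.456 − 87.12 = 0.336 m.
v = √(2g·h_v) = √(2 × 9.81 × 0.336) = 2.57 m/s.

v ≈ 2.57 m/s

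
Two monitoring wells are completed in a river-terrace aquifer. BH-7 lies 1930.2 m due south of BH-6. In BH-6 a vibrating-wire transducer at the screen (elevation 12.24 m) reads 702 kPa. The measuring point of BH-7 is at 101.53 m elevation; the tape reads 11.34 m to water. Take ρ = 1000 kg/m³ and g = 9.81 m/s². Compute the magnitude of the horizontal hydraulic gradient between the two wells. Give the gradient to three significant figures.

Pressure head at BH-6: ψ = P/(ρg) = 702×1000 / (1000 × 9.81) = 71.56 m.
Total head at BH-6: h = z + ψ = 12.24 + 71.56 = 83.80 m.
Total head at BH-7: h = 101.53 − 11.34 = 90.19 m.
Head difference: h(BH-6) − h(BH-7) = 83.80 − 90.19 = -6.39 m.
Hydraulic gradient: i = |Δh| / L = 6.39 / 1930.2 = 0.00331.

i ≈ 0.00331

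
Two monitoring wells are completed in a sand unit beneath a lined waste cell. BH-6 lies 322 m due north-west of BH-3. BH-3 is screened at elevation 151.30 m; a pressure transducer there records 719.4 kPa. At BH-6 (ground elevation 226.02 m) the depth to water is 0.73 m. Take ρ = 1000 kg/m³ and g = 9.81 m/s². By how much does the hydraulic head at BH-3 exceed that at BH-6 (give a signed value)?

Δh ≈ -0.66 m

Pressure head at BH-3: ψ = P/(ρg) = 719.4×1000 / (1000 × 9.81) = 73.33 m.
Total head at BH-3: h = z + ψ = 151.30 + 73.33 = 224.63 m.
Total head at BH-6: h = 226.02 − 0.73 = 225.29 m.
Head difference: h(BH-3) − h(BH-6) = 224.63 − 225.29 = -0.66 m.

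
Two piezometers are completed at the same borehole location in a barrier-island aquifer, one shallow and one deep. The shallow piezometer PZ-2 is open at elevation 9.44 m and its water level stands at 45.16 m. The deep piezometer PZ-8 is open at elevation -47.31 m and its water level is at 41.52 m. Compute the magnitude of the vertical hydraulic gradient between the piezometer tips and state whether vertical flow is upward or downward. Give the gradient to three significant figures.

|i_v| ≈ 0.0641; vertical flow is downward

Total head at PZ-2: h = 45.16 m (water level in the standpipe).
Total head at PZ-8: h = 41.52 m.
Δh = h(PZ-2) − h(PZ-8) = 45.16 − 41.52 = 3.64 m.
Vertical separation Δz = 9.44 − (-47.31) = 56.75 m.
|i_v| = |Δh| / Δz = 3.64 / 56.75 = 0.0641.
Head is higher in the shallow piezometer, so vertical flow is downward (recharge condition).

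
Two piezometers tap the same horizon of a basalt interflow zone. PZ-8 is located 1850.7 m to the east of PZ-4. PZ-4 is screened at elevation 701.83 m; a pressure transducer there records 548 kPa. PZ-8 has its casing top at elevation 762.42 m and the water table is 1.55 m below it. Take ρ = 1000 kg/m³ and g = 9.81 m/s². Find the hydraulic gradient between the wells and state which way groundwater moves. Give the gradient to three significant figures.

Pressure head at PZ-4: ψ = P/(ρg) = 548×1000 / (1000 × 9.81) = 55.86 m.
Total head at PZ-4: h = z + ψ = 701.83 + 55.86 = 757.69 m.
Total head at PZ-8: h = 762.42 − 1.55 = 760.87 m.
Head difference: h(PZ-4) − h(PZ-8) = 757.69 − 760.87 = -3.18 m.
Hydraulic gradient: i = |Δh| / L = 3.18 / 1850.7 = 0.00172.
Flow is from higher to lower head: from PZ-8 toward PZ-4, i.e. toward the west.

i ≈ 0.00172; groundwater flows toward the west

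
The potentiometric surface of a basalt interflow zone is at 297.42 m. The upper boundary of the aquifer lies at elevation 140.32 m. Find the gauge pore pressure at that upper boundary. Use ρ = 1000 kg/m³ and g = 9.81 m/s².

Pressure head at the aquifer top: ψ = h − z = 297.42 − 140.32 = 157.10 m.
P = ρgψ = 1000 × 9.81 × 157.10 = 1541151 Pa ≈ 1540 kPa.

P ≈ 1540 kPa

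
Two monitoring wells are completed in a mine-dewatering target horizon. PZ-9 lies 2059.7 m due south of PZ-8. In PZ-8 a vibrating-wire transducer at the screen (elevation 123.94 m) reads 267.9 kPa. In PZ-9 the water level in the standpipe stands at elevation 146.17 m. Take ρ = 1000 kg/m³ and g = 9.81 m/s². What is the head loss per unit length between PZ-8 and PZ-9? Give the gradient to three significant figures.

i ≈ 0.00247 m/m

Pressure head at PZ-8: ψ = P/(ρg) = 267.9×1000 / (1000 × 9.81) = 27.31 m.
Total head at PZ-8: h = z + ψ = 123.94 + 27.31 = 151.25 m.
Total head at PZ-9: h = 146.17 m (water level in the piezometer is the total head).
Head difference: h(PZ-8) − h(PZ-9) = 151.25 − 146.17 = 5.08 m.
Hydraulic gradient: i = |Δh| / L = 5.08 / 2059.7 = 0.00247.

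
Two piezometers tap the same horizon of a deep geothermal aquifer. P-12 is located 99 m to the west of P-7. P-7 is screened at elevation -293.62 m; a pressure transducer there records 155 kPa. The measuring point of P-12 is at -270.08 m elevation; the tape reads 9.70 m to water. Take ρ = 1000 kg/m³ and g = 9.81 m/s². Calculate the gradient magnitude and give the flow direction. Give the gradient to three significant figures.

Pressure head at P-7: ψ = P/(ρg) = 155×1000 / (1000 × 9.81) = 15.80 m.
Total head at P-7: h = z + ψ = -293.62 + 15.80 = -277.82 m.
Total head at P-12: h = -270.08 − 9.70 = -279.78 m.
Head difference: h(P-7) − h(P-12) = -277.82 − (-279.78) = 1.96 m.
Hydraulic gradient: i = |Δh| / L = 1.96 / 99 = 0.0198.
Flow is from higher to lower head: from P-7 toward P-12, i.e. toward the west.

i ≈ 0.0198; groundwater flows toward the west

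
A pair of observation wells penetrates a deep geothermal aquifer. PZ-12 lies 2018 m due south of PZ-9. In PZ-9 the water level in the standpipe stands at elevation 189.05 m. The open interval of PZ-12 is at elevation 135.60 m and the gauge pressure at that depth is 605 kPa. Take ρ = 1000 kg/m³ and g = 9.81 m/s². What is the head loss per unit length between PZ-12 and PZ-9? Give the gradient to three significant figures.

i ≈ 0.00407 m/m

Total head at PZ-9: h = 189.05 m (water level in the piezometer is the total head).
Pressure head at PZ-12: ψ = P/(ρg) = 605×1000 / (1000 × 9.81) = 61.67 m.
Total head at PZ-12: h = z + ψ = 135.60 + 61.67 = 197.27 m.
Head difference: h(PZ-9) − h(PZ-12) = 189.05 − 197.27 = -8.22 m.
Hydraulic gradient: i = |Δh| / L = 8.22 / 2018 = 0.00407.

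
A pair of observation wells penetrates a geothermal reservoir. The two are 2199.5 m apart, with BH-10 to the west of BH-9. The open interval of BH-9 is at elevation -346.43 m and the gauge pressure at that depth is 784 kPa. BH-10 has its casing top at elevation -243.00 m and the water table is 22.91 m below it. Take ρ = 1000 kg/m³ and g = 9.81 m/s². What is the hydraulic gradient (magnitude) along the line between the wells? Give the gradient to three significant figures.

i ≈ 0.000273

Pressure head at BH-9: ψ = P/(ρg) = 784×1000 / (1000 × 9.81) = 79.92 m.
Total head at BH-9: h = z + ψ = -346.43 + 79.92 = -266.51 m.
Total head at BH-10: h = -243.00 − 22.91 = -265.91 m.
Head difference: h(BH-9) − h(BH-10) = -266.51 − (-265.91) = -0.60 m.
Hydraulic gradient: i = |Δh| / L = 0.60 / 2199.5 = 0.000273.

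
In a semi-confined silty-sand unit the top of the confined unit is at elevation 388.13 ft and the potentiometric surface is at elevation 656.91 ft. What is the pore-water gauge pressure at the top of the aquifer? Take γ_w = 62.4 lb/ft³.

Pressure head at the aquifer top: ψ = h − z = 656.91 − 388.13 = 268.78 ft.
P = γψ/144 = 62.4 × 268.78 / 144 = 116 psi.

P ≈ 116 psi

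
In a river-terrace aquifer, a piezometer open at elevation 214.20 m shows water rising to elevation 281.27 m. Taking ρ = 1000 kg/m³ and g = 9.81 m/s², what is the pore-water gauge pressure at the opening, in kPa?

Pressure head ψ = h − z = 281.27 − 214.20 = 67.07 m.
P = ρgψ = 1000 × 9.81 × 67.07 = 657957 Pa ≈ 658 kPa.

P ≈ 658 kPa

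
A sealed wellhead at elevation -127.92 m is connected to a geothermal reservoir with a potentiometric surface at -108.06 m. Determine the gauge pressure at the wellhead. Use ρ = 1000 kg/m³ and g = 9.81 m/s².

Head above the cap: Δh = -108.06 − (-127.92) = 19.86 m.
P = ρgΔh = 1000 × 9.81 × 19.86 = 194827 Pa ≈ 195 kPa.

P ≈ 195 kPa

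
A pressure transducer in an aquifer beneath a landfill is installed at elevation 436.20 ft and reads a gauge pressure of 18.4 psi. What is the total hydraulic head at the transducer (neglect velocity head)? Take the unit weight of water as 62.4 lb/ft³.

ψ = 144·P/γ = 144 × 18.4 / 62.4 = 42.46 ft.
h = z + ψ = 436.20 + 42.46 = 478.66 ft.

h ≈ 478.66 ft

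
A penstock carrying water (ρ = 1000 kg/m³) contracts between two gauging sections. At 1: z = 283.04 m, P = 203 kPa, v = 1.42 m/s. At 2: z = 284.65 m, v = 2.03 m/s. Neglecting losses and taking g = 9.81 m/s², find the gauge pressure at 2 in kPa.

Pressure head at 1: ψ₁ = P₁/(ρg) = 203×1000 / (1000 × 9.81) = 20.69 m.
Velocity heads: v₁²/2g = 1.42²/19.62 = 0.103 m; v₂²/2g = 2.03²/19.62 = 0.210 m.
Total head H = z₁ + ψ₁ + v₁²/2g = 283.04 + 20.69 + 0.103 = 303.83 m.
ψ₂ = H − z₂ − v₂²/2g = 303.83 − 284.65 − 0.210 = 18.97 m.
P₂ = ρgψ₂ = 1000 × 9.81 × 18.97 ≈ 186 kPa.

P₂ ≈ 186 kPa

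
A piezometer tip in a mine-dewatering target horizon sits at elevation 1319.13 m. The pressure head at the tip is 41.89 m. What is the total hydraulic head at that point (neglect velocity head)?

h = z + ψ = 1319.13 + 41.89 = 1361.02 m.

h ≈ 1361.02 m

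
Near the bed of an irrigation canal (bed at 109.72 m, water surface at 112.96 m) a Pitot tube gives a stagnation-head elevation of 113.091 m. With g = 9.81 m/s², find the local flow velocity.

Near the bed, under hydrostatic conditions, the piezometric head (z + ψ) equals the free-surface elevation, 112.96 m.
Velocity head = total − piezometric = 113.091 − 112.96 = 0.131 m.
v = √(2g·h_v) = √(2 × 9.81 × 0.131) = 1.60 m/s.

v ≈ 1.60 m/s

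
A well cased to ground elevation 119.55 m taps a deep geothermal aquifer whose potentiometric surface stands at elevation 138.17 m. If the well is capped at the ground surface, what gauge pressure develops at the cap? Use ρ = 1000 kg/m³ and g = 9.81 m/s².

Head above the cap: Δh = 138.17 − 119.55 = 18.62 m.
P = ρgΔh = 1000 × 9.81 × 18.62 = 182662 Pa ≈ 183 kPa.

P ≈ 183 kPa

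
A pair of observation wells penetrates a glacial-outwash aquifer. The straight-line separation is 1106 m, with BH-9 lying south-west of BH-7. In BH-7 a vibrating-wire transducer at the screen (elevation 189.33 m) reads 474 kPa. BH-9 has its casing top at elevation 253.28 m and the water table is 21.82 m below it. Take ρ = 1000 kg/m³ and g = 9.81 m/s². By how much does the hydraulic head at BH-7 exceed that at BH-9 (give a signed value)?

Pressure head at BH-7: ψ = P/(ρg) = 474×1000 / (1000 × 9.81) = 48.32 m.
Total head at BH-7: h = z + ψ = 189.33 + 48.32 = 237.65 m.
Total head at BH-9: h = 253.28 − 21.82 = 231.46 m.
Head difference: h(BH-7) − h(BH-9) = 237.65 − 231.46 = 6.19 m.

Δh ≈ 6.19 m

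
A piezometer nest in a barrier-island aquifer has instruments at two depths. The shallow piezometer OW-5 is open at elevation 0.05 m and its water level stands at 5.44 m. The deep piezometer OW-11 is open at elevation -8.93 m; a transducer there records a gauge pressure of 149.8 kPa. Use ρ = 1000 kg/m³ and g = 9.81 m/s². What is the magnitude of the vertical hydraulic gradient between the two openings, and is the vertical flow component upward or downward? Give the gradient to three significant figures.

|i_v| ≈ 0.100; vertical flow is upward

Total head at OW-5: h = 5.44 m (water level in the standpipe).
Pressure head at OW-11: ψ = P/(ρg) = 149.8×1000 / (1000 × 9.81) = 15.27 m.
Total head at OW-11: h = z + ψ = -8.93 + 15.27 = 6.34 m.
Δh = h(OW-5) − h(OW-11) = 5.44 − 6.34 = -0.90 m.
Vertical separation Δz = 0.05 − (-8.93) = 8.98 m.
|i_v| = |Δh| / Δz = 0.90 / 8.98 = 0.100.
Head is higher in the deep piezometer, so vertical flow is upward (discharge condition).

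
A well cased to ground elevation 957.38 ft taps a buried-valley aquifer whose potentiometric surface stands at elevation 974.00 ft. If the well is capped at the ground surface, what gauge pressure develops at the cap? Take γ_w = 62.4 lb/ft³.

P ≈ 7.20 psi

Head above the cap: Δh = 974.00 − 957.38 = 16.62 ft.
P = γΔh/144 = 62.4 × 16.62 / 144 = 7.20 psi.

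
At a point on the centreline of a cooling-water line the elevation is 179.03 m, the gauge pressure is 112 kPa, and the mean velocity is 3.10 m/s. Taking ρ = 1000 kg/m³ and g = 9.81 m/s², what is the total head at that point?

Pressure head ψ = P/(ρg) = 112×1000 / (1000 × 9.81) = 11.42 m.
Velocity head = v²/(2g) = 3.10² / (2 × 9.81) = 0.490 m.
h = z + ψ + v²/(2g) = 179.03 + 11.42 + 0.490 = 190.94 m.

h ≈ 190.94 m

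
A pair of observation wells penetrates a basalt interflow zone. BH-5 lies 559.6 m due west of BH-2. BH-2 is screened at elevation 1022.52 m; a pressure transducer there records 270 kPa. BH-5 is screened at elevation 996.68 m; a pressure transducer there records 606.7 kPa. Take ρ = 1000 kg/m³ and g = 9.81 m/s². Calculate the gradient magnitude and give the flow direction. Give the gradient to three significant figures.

Pressure head at BH-2: ψ = P/(ρg) = 270×1000 / (1000 × 9.81) = 27.52 m.
Total head at BH-2: h = z + ψ = 1022.52 + 27.52 = 1050.04 m.
Pressure head at BH-5: ψ = P/(ρg) = 606.7×1000 / (1000 × 9.81) = 61.85 m.
Total head at BH-5: h = z + ψ = 996.68 + 61.85 = 1058.53 m.
Head difference: h(BH-2) − h(BH-5) = 1050.04 − 1058.53 = -8.49 m.
Hydraulic gradient: i = |Δh| / L = 8.49 / 559.6 = 0.0152.
Flow is from higher to lower head: from BH-5 toward BH-2, i.e. toward the east.

i ≈ 0.0152; groundwater flows toward the east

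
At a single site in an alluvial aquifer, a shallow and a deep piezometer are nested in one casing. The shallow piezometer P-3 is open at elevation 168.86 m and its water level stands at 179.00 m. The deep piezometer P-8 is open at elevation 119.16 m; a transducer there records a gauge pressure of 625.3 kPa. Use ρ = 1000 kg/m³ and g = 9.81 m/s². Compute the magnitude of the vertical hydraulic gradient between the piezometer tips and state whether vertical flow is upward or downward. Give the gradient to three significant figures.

|i_v| ≈ 0.0785; vertical flow is upward

Total head at P-3: h = 179.00 m (water level in the standpipe).
Pressure head at P-8: ψ = P/(ρg) = 625.3×1000 / (1000 × 9.81) = 63.74 m.
Total head at P-8: h = z + ψ = 119.16 + 63.74 = 182.90 m.
Δh = h(P-3) − h(P-8) = 179.00 − 182.90 = -3.90 m.
Vertical separation Δz = 168.86 − 119.16 = 49.70 m.
|i_v| = |Δh| / Δz = 3.90 / 49.70 = 0.0785.
Head is higher in the deep piezometer, so vertical flow is upward (discharge condition).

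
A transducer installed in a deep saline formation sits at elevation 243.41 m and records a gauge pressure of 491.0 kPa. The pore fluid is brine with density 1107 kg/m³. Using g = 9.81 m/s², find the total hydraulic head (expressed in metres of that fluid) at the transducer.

h ≈ 288.62 m

ψ = P/(ρg) = 491.0×1000 / (1107 × 9.81) = 45.21 m.
h = z + ψ = 243.41 + 45.21 = 288.62 m.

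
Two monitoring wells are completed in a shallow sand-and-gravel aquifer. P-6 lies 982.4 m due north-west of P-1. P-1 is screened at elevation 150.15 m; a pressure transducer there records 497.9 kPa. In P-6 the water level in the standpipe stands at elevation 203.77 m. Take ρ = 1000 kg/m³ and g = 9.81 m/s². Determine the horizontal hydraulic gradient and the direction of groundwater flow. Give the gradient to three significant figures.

Pressure head at P-1: ψ = P/(ρg) = 497.9×1000 / (1000 × 9.81) = 50.75 m.
Total head at P-1: h = z + ψ = 150.15 + 50.75 = 200.90 m.
Total head at P-6: h = 203.77 m (water level in the piezometer is the total head).
Head difference: h(P-1) − h(P-6) = 200.90 − 203.77 = -2.87 m.
Hydraulic gradient: i = |Δh| / L = 2.87 / 982.4 = 0.00292.
Flow is from higher to lower head: from P-6 toward P-1, i.e. toward the south-east.

i ≈ 0.00292; groundwater flows toward the south-east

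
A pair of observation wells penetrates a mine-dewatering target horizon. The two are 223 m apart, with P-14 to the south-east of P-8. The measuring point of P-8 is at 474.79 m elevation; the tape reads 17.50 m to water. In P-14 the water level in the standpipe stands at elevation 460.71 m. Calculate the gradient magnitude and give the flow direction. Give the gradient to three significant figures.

i ≈ 0.0153; groundwater flows toward the north-west

Total head at P-8: h = 474.79 − 17.50 = 457.29 m.
Total head at P-14: h = 460.71 m (water level in the piezometer is the total head).
Head difference: h(P-8) − h(P-14) = 457.29 − 460.71 = -3.42 m.
Hydraulic gradient: i = |Δh| / L = 3.42 / 223 = 0.0153.
Flow is from higher to lower head: from P-14 toward P-8, i.e. toward the north-west.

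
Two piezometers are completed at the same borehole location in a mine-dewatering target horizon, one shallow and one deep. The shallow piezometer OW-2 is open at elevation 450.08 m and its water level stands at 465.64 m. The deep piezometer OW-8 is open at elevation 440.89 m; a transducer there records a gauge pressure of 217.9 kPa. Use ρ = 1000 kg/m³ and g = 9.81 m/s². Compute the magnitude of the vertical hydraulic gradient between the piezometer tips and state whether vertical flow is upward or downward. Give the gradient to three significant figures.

Total head at OW-2: h = 465.64 m (water level in the standpipe).
Pressure head at OW-8: ψ = P/(ρg) = 217.9×1000 / (1000 × 9.81) = 22.21 m.
Total head at OW-8: h = z + ψ = 440.89 + 22.21 = 463.10 m.
Δh = h(OW-2) − h(OW-8) = 465.64 − 463.10 = 2.54 m.
Vertical separation Δz = 450.08 − 440.89 = 9.19 m.
|i_v| = |Δh| / Δz = 2.54 / 9.19 = 0.276.
Head is higher in the shallow piezometer, so vertical flow is downward (recharge condition).

|i_v| ≈ 0.276; vertical flow is downward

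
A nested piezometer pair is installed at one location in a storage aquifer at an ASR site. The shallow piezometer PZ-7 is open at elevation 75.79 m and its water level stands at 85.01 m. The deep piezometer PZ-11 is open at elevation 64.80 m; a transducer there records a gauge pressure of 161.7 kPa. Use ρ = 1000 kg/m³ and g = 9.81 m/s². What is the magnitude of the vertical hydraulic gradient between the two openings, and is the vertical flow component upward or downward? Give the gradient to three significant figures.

Total head at PZ-7: h = 85.01 m (water level in the standpipe).
Pressure head at PZ-11: ψ = P/(ρg) = 161.7×1000 / (1000 × 9.81) = 16.48 m.
Total head at PZ-11: h = z + ψ = 64.80 + 16.48 = 81.28 m.
Δh = h(PZ-7) − h(PZ-11) = 85.01 − 81.28 = 3.73 m.
Vertical separation Δz = 75.79 − 64.80 = 10.99 m.
|i_v| = |Δh| / Δz = 3.73 / 10.99 = 0.339.
Head is higher in the shallow piezometer, so vertical flow is downward (recharge condition).

|i_v| ≈ 0.339; vertical flow is downward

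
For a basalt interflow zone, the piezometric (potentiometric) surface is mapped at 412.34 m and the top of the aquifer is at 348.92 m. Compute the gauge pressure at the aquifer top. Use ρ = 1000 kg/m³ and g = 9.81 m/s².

Pressure head at the aquifer top: ψ = h − z = 412.34 − 348.92 = 63.42 m.
P = ρgψ = 1000 × 9.81 × 63.42 = 622150 Pa ≈ 622 kPa.

P ≈ 622 kPa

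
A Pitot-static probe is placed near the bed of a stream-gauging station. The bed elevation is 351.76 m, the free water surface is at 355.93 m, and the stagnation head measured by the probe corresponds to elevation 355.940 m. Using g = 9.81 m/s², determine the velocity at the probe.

v ≈ 0.443 m/s

Near the bed, under hydrostatic conditions, the piezometric head (z + ψ) equals the free-surface elevation, 355.93 m.
Velocity head = total − piezometric = 355.940 − 355.93 = 0.010 m.
v = √(2g·h_v) = √(2 × 9.81 × 0.010) = 0.443 m/s.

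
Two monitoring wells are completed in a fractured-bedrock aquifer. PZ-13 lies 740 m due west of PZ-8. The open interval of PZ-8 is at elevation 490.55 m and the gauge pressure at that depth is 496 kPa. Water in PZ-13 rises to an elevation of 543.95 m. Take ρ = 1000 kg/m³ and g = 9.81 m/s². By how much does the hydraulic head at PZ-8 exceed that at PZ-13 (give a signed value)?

Δh ≈ -2.84 m

Pressure head at PZ-8: ψ = P/(ρg) = 496×1000 / (1000 × 9.81) = 50.56 m.
Total head at PZ-8: h = z + ψ = 490.55 + 50.56 = 541.11 m.
Total head at PZ-13: h = 543.95 m (water level in the piezometer is the total head).
Head difference: h(PZ-8) − h(PZ-13) = 541.11 − 543.95 = -2.84 m.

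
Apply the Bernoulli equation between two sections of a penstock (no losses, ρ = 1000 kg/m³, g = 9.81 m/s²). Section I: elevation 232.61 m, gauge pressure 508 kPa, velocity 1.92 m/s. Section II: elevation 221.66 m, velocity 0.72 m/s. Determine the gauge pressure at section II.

P₂ ≈ 617 kPa

Pressure head at I: ψ₁ = P₁/(ρg) = 508×1000 / (1000 × 9.81) = 51.78 m.
Velocity heads: v₁²/2g = 1.92²/19.62 = 0.188 m; v₂²/2g = 0.72²/19.62 = 0.026 m.
Total head H = z₁ + ψ₁ + v₁²/2g = 232.61 + 51.78 + 0.188 = 284.58 m.
ψ₂ = H − z₂ − v₂²/2g = 284.58 − 221.66 − 0.026 = 62.89 m.
P₂ = ρgψ₂ = 1000 × 9.81 × 62.89 ≈ 617 kPa.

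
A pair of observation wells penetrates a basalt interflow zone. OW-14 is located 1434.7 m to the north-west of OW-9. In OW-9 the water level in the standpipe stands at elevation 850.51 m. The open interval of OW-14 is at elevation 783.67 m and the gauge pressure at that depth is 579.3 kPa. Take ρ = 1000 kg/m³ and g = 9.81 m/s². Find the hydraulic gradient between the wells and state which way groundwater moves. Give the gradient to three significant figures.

i ≈ 0.00543; groundwater flows toward the north-west

Total head at OW-9: h = 850.51 m (water level in the piezometer is the total head).
Pressure head at OW-14: ψ = P/(ρg) = 579.3×1000 / (1000 × 9.81) = 59.05 m.
Total head at OW-14: h = z + ψ = 783.67 + 59.05 = 842.72 m.
Head difference: h(OW-9) − h(OW-14) = 850.51 − 842.72 = 7.79 m.
Hydraulic gradient: i = |Δh| / L = 7.79 / 1434.7 = 0.00543.
Flow is from higher to lower head: from OW-9 toward OW-14, i.e. toward the north-west.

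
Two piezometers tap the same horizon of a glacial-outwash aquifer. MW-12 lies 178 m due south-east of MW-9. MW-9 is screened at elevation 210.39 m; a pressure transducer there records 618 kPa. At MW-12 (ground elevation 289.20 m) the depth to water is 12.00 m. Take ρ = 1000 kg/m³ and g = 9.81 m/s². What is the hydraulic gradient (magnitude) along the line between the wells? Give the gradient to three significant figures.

i ≈ 0.0214

Pressure head at MW-9: ψ = P/(ρg) = 618×1000 / (1000 × 9.81) = 63.00 m.
Total head at MW-9: h = z + ψ = 210.39 + 63.00 = 273.39 m.
Total head at MW-12: h = 289.20 − 12.00 = 277.20 m.
Head difference: h(MW-9) − h(MW-12) = 273.39 − 277.20 = -3.81 m.
Hydraulic gradient: i = |Δh| / L = 3.81 / 178 = 0.0214.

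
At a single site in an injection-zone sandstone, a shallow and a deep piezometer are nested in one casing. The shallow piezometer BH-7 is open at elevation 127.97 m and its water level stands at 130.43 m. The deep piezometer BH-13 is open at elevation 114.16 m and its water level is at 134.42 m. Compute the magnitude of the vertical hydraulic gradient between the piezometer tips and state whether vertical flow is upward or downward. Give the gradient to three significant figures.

|i_v| ≈ 0.289; vertical flow is upward

Total head at BH-7: h = 130.43 m (water level in the standpipe).
Total head at BH-13: h = 134.42 m.
Δh = h(BH-7) − h(BH-13) = 130.43 − 134.42 = -3.99 m.
Vertical separation Δz = 127.97 − 114.16 = 13.81 m.
|i_v| = |Δh| / Δz = 3.99 / 13.81 = 0.289.
Head is higher in the deep piezometer, so vertical flow is upward (discharge condition).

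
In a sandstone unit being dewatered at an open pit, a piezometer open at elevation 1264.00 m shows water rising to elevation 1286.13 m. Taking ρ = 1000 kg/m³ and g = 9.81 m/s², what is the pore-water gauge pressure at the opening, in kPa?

P ≈ 217 kPa

Pressure head ψ = h − z = 1286.13 − 1264.00 = 22.13 m.
P = ρgψ = 1000 × 9.81 × 22.13 = 217095 Pa ≈ 217 kPa.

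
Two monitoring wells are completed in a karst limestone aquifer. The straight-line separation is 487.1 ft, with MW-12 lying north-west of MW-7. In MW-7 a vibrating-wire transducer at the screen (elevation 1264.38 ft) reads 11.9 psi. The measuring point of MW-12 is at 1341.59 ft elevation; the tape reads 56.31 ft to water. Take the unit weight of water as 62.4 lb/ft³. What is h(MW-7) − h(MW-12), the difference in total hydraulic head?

Pressure head at MW-7: ψ = 144·P/γ = 144 × 11.9 / 62.4 = 27.46 ft.
Total head at MW-7: h = z + ψ = 1264.38 + 27.46 = 1291.84 ft.
Total head at MW-12: h = 1341.59 − 56.31 = 1285.28 ft.
Head difference: h(MW-7) − h(MW-12) = 1291.84 − 1285.28 = 6.56 ft.

Δh ≈ 6.56 ft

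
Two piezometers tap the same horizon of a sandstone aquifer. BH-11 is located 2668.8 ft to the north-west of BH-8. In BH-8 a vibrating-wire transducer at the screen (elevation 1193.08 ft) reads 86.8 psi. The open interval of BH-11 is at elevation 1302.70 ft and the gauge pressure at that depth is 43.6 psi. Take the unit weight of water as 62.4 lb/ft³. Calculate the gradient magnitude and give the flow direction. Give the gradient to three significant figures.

Pressure head at BH-8: ψ = 144·P/γ = 144 × 86.8 / 62.4 = 200.31 ft.
Total head at BH-8: h = z + ψ = 1193.08 + 200.31 = 1393.39 ft.
Pressure head at BH-11: ψ = 144·P/γ = 144 × 43.6 / 62.4 = 100.62 ft.
Total head at BH-11: h = z + ψ = 1302.70 + 100.62 = 1403.32 ft.
Head difference: h(BH-8) − h(BH-11) = 1393.39 − 1403.32 = -9.93 ft.
Hydraulic gradient: i = |Δh| / L = 9.93 / 2668.8 = 0.00372.
Flow is from higher to lower head: from BH-11 toward BH-8, i.e. toward the south-east.

i ≈ 0.00372; groundwater flows toward the south-east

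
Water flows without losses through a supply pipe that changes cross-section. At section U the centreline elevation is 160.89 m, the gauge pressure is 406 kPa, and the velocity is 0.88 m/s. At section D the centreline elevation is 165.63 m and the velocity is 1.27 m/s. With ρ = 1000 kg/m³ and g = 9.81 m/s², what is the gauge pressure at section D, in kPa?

Pressure head at U: ψ₁ = P₁/(ρg) = 406×1000 / (1000 × 9.81) = 41.39 m.
Velocity heads: v₁²/2g = 0.88²/19.62 = 0.039 m; v₂²/2g = 1.27²/19.62 = 0.082 m.
Total head H = z₁ + ψ₁ + v₁²/2g = 160.89 + 41.39 + 0.039 = 202.32 m.
ψ₂ = H − z₂ − v₂²/2g = 202.32 − 165.63 − 0.082 = 36.61 m.
P₂ = ρgψ₂ = 1000 × 9.81 × 36.61 ≈ 359 kPa.

P₂ ≈ 359 kPa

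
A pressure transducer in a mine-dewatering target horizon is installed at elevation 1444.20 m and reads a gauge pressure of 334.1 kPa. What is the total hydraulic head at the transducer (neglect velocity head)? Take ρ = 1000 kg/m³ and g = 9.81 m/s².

ψ = P/(ρg) = 334.1×1000 / (1000 × 9.81) = 34.06 m.
h = z + ψ = 1444.20 + 34.06 = 1478.26 m.

h ≈ 1478.26 m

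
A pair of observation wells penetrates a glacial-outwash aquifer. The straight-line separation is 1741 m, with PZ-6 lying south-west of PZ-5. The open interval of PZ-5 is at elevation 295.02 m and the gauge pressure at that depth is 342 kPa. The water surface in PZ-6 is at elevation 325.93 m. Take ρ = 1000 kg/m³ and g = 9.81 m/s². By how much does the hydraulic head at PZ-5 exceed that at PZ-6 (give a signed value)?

Δh ≈ 3.95 m

Pressure head at PZ-5: ψ = P/(ρg) = 342×1000 / (1000 × 9.81) = 34.86 m.
Total head at PZ-5: h = z + ψ = 295.02 + 34.86 = 329.88 m.
Total head at PZ-6: h = 325.93 m (water level in the piezometer is the total head).
Head difference: h(PZ-5) − h(PZ-6) = 329.88 − 325.93 = 3.95 m.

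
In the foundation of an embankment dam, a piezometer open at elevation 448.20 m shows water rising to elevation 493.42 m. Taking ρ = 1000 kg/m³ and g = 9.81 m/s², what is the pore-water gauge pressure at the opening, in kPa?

Pressure head ψ = h − z = 493.42 − 448.20 = 45.22 m.
P = ρgψ = 1000 × 9.81 × 45.22 = 443608 Pa ≈ 444 kPa.

P ≈ 444 kPa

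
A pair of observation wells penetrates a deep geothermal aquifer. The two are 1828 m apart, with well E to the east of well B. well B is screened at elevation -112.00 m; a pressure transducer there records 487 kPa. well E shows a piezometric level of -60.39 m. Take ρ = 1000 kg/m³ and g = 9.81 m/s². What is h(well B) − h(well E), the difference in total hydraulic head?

Pressure head at well B: ψ = P/(ρg) = 487×1000 / (1000 × 9.81) = 49.64 m.
Total head at well B: h = z + ψ = -112.00 + 49.64 = -62.36 m.
Total head at well E: h = -60.39 m (water level in the piezometer is the total head).
Head difference: h(well B) − h(well E) = -62.36 − (-60.39) = -1.97 m.

Δh ≈ -1.97 m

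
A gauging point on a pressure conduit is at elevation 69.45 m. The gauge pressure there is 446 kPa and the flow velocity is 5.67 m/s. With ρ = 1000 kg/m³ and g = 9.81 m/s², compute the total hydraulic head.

h ≈ 116.55 m

Pressure head ψ = P/(ρg) = 446×1000 / (1000 × 9.81) = 45.46 m.
Velocity head = v²/(2g) = 5.67² / (2 × 9.81) = 1.639 m.
h = z + ψ + v²/(2g) = 69.45 + 45.46 + 1.639 = 116.55 m.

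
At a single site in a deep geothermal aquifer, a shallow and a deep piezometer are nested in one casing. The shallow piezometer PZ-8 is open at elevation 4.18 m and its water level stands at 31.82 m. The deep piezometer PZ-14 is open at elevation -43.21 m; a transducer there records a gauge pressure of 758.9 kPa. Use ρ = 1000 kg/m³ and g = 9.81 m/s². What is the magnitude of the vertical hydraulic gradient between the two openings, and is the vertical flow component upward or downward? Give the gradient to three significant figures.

|i_v| ≈ 0.0492; vertical flow is upward

Total head at PZ-8: h = 31.82 m (water level in the standpipe).
Pressure head at PZ-14: ψ = P/(ρg) = 758.9×1000 / (1000 × 9.81) = 77.36 m.
Total head at PZ-14: h = z + ψ = -43.21 + 77.36 = 34.15 m.
Δh = h(PZ-8) − h(PZ-14) = 31.82 − 34.15 = -2.33 m.
Vertical separation Δz = 4.18 − (-43.21) = 47.39 m.
|i_v| = |Δh| / Δz = 2.33 / 47.39 = 0.0492.
Head is higher in the deep piezometer, so vertical flow is upward (discharge condition).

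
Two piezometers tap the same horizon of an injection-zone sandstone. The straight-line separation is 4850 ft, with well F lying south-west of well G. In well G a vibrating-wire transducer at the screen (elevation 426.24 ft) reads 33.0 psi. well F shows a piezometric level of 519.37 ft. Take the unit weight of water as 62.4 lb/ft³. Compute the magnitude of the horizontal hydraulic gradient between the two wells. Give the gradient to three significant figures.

i ≈ 0.00350

Pressure head at well G: ψ = 144·P/γ = 144 × 33.0 / 62.4 = 76.15 ft.
Total head at well G: h = z + ψ = 426.24 + 76.15 = 502.39 ft.
Total head at well F: h = 519.37 ft (water level in the piezometer is the total head).
Head difference: h(well G) − h(well F) = 502.39 − 519.37 = -16.98 ft.
Hydraulic gradient: i = |Δh| / L = 16.98 / 4850 = 0.00350.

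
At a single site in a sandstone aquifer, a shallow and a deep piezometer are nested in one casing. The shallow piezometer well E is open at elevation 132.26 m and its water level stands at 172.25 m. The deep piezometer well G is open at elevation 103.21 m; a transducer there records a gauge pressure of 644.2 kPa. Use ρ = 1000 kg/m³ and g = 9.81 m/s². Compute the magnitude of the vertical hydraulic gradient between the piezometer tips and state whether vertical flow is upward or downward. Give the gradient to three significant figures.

Total head at well E: h = 172.25 m (water level in the standpipe).
Pressure head at well G: ψ = P/(ρg) = 644.2×1000 / (1000 × 9.81) = 65.67 m.
Total head at well G: h = z + ψ = 103.21 + 65.67 = 168.88 m.
Δh = h(well E) − h(well G) = 172.25 − 168.88 = 3.37 m.
Vertical separation Δz = 132.26 − 103.21 = 29.05 m.
|i_v| = |Δh| / Δz = 3.37 / 29.05 = 0.116.
Head is higher in the shallow piezometer, so vertical flow is downward (recharge condition).

|i_v| ≈ 0.116; vertical flow is downward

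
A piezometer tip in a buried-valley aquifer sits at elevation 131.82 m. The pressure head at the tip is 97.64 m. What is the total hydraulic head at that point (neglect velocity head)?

h = z + ψ = 131.82 + 97.64 = 229.46 m.

h ≈ 229.46 m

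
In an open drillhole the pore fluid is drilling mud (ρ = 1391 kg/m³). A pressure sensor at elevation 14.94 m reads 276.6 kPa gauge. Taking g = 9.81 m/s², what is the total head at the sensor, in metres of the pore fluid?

h ≈ 35.21 m

ψ = P/(ρg) = 276.6×1000 / (1391 × 9.81) = 20.27 m.
h = z + ψ = 14.94 + 20.27 = 35.21 m.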